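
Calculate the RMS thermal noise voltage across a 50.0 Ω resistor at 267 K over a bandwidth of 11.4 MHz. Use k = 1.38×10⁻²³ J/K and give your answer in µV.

V_n = √(4kTRB)
4kTRB = 4 × 1.38×10⁻²³ × 267 × 5.00×10¹ × 1.14×10⁷ = 8.40×10⁻¹² V²
V_n = √(8.40×10⁻¹²) = 2.90×10⁻⁶ V = 2.90 µV

2.90 µV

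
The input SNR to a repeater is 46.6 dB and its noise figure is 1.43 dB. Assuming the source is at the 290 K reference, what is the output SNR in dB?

45.17 dB

By definition F = SNR_in/SNR_out, so in dB: SNR_out = SNR_in − NF
SNR_out = 46.6 − 1.43 = 45.17 dB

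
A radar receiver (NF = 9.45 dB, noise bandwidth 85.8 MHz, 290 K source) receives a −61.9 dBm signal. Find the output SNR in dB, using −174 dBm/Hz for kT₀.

Noise floor: N = −174 + 10 log₁₀(B) + NF
10 log₁₀(8.58×10⁷) = 79.33 dB
N = −174 + 79.33 + 9.45 = −85.22 dBm
SNR = P_sig − N = −61.9 − (−85.22) = 23.32 dB → 23.3 dB

23.3 dB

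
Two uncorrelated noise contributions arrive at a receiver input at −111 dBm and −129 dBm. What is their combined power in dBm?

−110.9 dBm

Convert to linear, add, convert back:
P₁ = 7.94×10⁻¹⁵ W, P₂ = 1.26×10⁻¹⁶ W
P_tot = 8.07×10⁻¹⁵ W → 10 log₁₀(P_tot / 10⁻³) = −110.9 dBm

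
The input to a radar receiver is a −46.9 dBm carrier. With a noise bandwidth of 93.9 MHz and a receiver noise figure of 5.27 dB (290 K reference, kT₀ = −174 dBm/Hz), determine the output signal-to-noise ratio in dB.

42.1 dB

Noise floor: N = −174 + 10 log₁₀(B) + NF
10 log₁₀(9.39×10⁷) = 79.73 dB
N = −174 + 79.73 + 5.27 = −89.00 dBm
SNR = P_sig − N = −46.9 − (−89.00) = 42.10 dB → 42.1 dB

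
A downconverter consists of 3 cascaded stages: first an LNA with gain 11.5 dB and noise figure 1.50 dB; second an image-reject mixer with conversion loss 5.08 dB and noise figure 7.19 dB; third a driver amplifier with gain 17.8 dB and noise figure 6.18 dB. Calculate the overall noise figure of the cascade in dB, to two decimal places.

3.86 dB

Convert to linear (a loss of L dB is a gain of −L dB): F_i = 10^(NF_i/10), G_i = 10^(G_i,dB/10)
  Stage 1: F_1 = 10^(1.50/10) = 1.413, G_1 = 10^(11.5/10) = 14.13
  Stage 2: F_2 = 10^(7.19/10) = 5.236, G_2 = 10^(−5.08/10) = 0.3105
  Stage 3: F_3 = 10^(6.18/10) = 4.150, G_3 = 10^(17.8/10) = 60.26
Friis cascade:
  F = 1.413 + (5.236 − 1)/14.13 + (4.150 − 1)/4.385 = 2.431
NF = 10 log₁₀(2.431) = 3.86 dB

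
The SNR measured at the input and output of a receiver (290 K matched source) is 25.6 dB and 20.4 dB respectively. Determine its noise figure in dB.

NF (dB) = SNR_in(dB) − SNR_out(dB) when the source is at T₀
NF = 25.6 − 20.4 = 5.2 dB

5.2 dB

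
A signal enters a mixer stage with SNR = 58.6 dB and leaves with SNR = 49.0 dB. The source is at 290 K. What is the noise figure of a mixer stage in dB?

NF (dB) = SNR_in(dB) − SNR_out(dB) when the source is at T₀
NF = 58.6 − 49.0 = 9.6 dB

9.6 dB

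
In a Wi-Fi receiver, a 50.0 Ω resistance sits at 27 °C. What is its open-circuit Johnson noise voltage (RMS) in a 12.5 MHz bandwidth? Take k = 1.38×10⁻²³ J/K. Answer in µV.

3.22 µV

T = 27 °C + 273.15 = 300.15 K
V_n = √(4kTRB)
4kTRB = 4 × 1.38×10⁻²³ × 300.15 × 5.00×10¹ × 1.25×10⁷ = 1.04×10⁻¹¹ V²
V_n = √(1.04×10⁻¹¹) = 3.22×10⁻⁶ V = 3.22 µV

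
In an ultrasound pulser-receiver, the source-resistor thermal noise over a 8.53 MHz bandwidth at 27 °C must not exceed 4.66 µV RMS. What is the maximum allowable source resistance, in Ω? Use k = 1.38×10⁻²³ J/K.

154 Ω

T = 27 °C + 273.15 = 300.15 K
Johnson–Nyquist: V_n = √(4kTRB) ⇒ R = V_n² / (4kTB)
4kTB = 4 × 1.38×10⁻²³ × 300.15 × 8.53×10⁶ = 1.41×10⁻¹³
R = (4.66×10⁻⁶)² / 1.41×10⁻¹³ = 1.54×10² Ω = 154 Ω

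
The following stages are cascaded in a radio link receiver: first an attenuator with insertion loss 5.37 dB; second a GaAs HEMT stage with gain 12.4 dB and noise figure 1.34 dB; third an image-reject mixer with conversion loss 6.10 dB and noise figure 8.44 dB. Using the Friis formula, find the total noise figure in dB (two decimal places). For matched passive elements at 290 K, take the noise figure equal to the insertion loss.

7.69 dB

Convert to linear (a loss of L dB is a gain of −L dB): F_i = 10^(NF_i/10), G_i = 10^(G_i,dB/10)
  Stage 1: F_1 = 10^(5.37/10) = 3.443, G_1 = 10^(−5.37/10) = 0.2904
  Stage 2: F_2 = 10^(1.34/10) = 1.361, G_2 = 10^(12.4/10) = 17.38
  Stage 3: F_3 = 10^(8.44/10) = 6.982, G_3 = 10^(−6.10/10) = 0.2455
Friis cascade:
  F = 3.443 + (1.361 − 1)/0.2904 + (6.982 − 1)/5.047 = 5.874
NF = 10 log₁₀(5.874) = 7.69 dB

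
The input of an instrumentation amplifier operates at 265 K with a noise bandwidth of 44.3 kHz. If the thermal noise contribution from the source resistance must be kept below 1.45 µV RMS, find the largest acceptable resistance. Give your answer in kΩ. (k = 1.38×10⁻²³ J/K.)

3.24 kΩ

Johnson–Nyquist: V_n = √(4kTRB) ⇒ R = V_n² / (4kTB)
4kTB = 4 × 1.38×10⁻²³ × 265 × 4.43×10⁴ = 6.48×10⁻¹⁶
R = (1.45×10⁻⁶)² / 6.48×10⁻¹⁶ = 3.24×10³ Ω = 3.24 kΩ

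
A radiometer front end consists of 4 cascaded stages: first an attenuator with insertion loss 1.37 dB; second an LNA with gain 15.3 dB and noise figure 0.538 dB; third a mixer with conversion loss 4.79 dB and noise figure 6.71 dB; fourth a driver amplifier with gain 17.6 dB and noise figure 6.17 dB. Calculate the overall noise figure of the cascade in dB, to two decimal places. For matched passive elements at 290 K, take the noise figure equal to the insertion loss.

3.19 dB

Convert to linear (a loss of L dB is a gain of −L dB): F_i = 10^(NF_i/10), G_i = 10^(G_i,dB/10)
  Stage 1: F_1 = 10^(1.37/10) = 1.371, G_1 = 10^(−1.37/10) = 0.7295
  Stage 2: F_2 = 10^(0.538/10) = 1.132, G_2 = 10^(15.3/10) = 33.88
  Stage 3: F_3 = 10^(6.71/10) = 4.688, G_3 = 10^(−4.79/10) = 0.3319
  Stage 4: F_4 = 10^(6.17/10) = 4.140, G_4 = 10^(17.6/10) = 57.54
Friis cascade:
  F = 1.371 + (1.132 − 1)/0.7295 + (4.688 − 1)/24.72 + (4.140 − 1)/8.204 = 2.084
NF = 10 log₁₀(2.084) = 3.19 dB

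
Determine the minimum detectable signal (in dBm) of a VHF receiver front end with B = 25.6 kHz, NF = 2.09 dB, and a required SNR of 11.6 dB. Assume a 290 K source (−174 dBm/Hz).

Sensitivity = −174 + 10 log₁₀(B) + NF + SNR_min
= −174 + 44.08 + 2.09 + 11.6
= −116.23 dBm → −116.2 dBm

−116.2 dBm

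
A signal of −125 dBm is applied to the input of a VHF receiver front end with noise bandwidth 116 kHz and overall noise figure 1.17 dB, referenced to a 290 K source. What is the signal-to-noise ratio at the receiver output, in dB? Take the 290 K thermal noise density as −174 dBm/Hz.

Noise floor: N = −174 + 10 log₁₀(B) + NF
10 log₁₀(1.16×10⁵) = 50.64 dB
N = −174 + 50.64 + 1.17 = −122.19 dBm
SNR = P_sig − N = −125 − (−122.19) = −2.81 dB → −2.8 dB

−2.8 dB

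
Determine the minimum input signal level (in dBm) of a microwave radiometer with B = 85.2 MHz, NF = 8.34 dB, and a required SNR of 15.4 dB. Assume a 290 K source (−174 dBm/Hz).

−71.0 dBm

Sensitivity = −174 + 10 log₁₀(B) + NF + SNR_min
= −174 + 79.3 + 8.34 + 15.4
= −70.96 dBm → −71.0 dBm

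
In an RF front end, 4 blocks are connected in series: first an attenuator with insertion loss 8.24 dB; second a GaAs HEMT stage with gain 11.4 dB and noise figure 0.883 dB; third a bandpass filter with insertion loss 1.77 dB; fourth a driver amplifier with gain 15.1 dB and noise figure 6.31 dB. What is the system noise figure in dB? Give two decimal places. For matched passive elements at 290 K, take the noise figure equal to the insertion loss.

Convert to linear (a loss of L dB is a gain of −L dB): F_i = 10^(NF_i/10), G_i = 10^(G_i,dB/10)
  Stage 1: F_1 = 10^(8.24/10) = 6.668, G_1 = 10^(−8.24/10) = 0.1500
  Stage 2: F_2 = 10^(0.883/10) = 1.225, G_2 = 10^(11.4/10) = 13.80
  Stage 3: F_3 = 10^(1.77/10) = 1.503, G_3 = 10^(−1.77/10) = 0.6653
  Stage 4: F_4 = 10^(6.31/10) = 4.276, G_4 = 10^(15.1/10) = 32.36
Friis cascade:
  F = 6.668 + (1.225 − 1)/0.1500 + (1.503 − 1)/2.070 + (4.276 − 1)/1.377 = 10.79
NF = 10 log₁₀(10.79) = 10.33 dB

10.33 dB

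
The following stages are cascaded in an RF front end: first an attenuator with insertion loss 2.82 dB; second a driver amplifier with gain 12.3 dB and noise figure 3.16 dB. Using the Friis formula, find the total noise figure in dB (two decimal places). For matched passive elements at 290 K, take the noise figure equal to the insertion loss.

Convert to linear (a loss of L dB is a gain of −L dB): F_i = 10^(NF_i/10), G_i = 10^(G_i,dB/10)
  Stage 1: F_1 = 10^(2.82/10) = 1.914, G_1 = 10^(−2.82/10) = 0.5224
  Stage 2: F_2 = 10^(3.16/10) = 2.070, G_2 = 10^(12.3/10) = 16.98
Friis cascade:
  F = 1.914 + (2.070 − 1)/0.5224 = 3.963
NF = 10 log₁₀(3.963) = 5.98 dB

5.98 dB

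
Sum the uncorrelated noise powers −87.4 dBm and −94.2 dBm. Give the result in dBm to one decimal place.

Convert to linear, add, convert back:
P₁ = 1.82×10⁻¹² W, P₂ = 3.80×10⁻¹³ W
P_tot = 2.20×10⁻¹² W → 10 log₁₀(P_tot / 10⁻³) = −86.6 dBm

−86.6 dBm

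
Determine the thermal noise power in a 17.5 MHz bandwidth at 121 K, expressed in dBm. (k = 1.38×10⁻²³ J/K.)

−105.3 dBm

P_n = kTB = 1.38×10⁻²³ × 121 × 1.75×10⁷ = 2.92×10⁻¹⁴ W
In dBm: 10 log₁₀(2.92×10⁻¹⁴ / 10⁻³) = −105.3 dBm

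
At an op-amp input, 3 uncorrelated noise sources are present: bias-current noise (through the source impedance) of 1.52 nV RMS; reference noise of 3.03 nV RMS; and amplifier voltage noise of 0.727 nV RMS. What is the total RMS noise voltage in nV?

3.47 nV

Uncorrelated sources add in power (mean-square): V_tot = √(ΣV_i²)
V_tot = √[(1.52×10⁻⁹)² + (3.03×10⁻⁹)² + (7.27×10⁻¹⁰)²] = 3.47×10⁻⁹ V = 3.47 nV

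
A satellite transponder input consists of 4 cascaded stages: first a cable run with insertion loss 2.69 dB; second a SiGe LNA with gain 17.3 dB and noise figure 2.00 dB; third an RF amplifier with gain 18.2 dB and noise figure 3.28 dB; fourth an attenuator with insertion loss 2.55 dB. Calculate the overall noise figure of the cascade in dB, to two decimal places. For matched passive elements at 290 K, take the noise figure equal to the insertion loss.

4.75 dB

Convert to linear (a loss of L dB is a gain of −L dB): F_i = 10^(NF_i/10), G_i = 10^(G_i,dB/10)
  Stage 1: F_1 = 10^(2.69/10) = 1.858, G_1 = 10^(−2.69/10) = 0.5383
  Stage 2: F_2 = 10^(2.00/10) = 1.585, G_2 = 10^(17.3/10) = 53.70
  Stage 3: F_3 = 10^(3.28/10) = 2.128, G_3 = 10^(18.2/10) = 66.07
  Stage 4: F_4 = 10^(2.55/10) = 1.799, G_4 = 10^(−2.55/10) = 0.5559
Friis cascade:
  F = 1.858 + (1.585 − 1)/0.5383 + (2.128 − 1)/28.91 + (1.799 − 1)/1910 = 2.984
NF = 10 log₁₀(2.984) = 4.75 dB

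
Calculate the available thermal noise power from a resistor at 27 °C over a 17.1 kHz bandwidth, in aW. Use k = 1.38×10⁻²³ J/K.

70.8 aW

T = 27 °C + 273.15 = 300.15 K
P_n = kTB = 1.38×10⁻²³ × 300.15 × 1.71×10⁴ = 7.08×10⁻¹⁷ W = 70.8 aW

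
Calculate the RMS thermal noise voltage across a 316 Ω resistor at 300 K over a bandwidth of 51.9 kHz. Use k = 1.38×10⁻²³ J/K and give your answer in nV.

V_n = √(4kTRB)
4kTRB = 4 × 1.38×10⁻²³ × 300 × 3.16×10² × 5.19×10⁴ = 2.72×10⁻¹³ V²
V_n = √(2.72×10⁻¹³) = 5.21×10⁻⁷ V = 521 nV

521 nV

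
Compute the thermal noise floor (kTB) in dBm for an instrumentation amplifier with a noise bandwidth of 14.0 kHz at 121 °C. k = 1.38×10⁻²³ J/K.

−131.2 dBm

T = 121 °C + 273.15 = 394.15 K
P_n = kTB = 1.38×10⁻²³ × 394.15 × 1.40×10⁴ = 7.61×10⁻¹⁷ W
In dBm: 10 log₁₀(7.61×10⁻¹⁷ / 10⁻³) = −131.2 dBm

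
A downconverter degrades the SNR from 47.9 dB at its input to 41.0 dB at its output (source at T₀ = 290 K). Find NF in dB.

6.9 dB

NF (dB) = SNR_in(dB) − SNR_out(dB) when the source is at T₀
NF = 47.9 − 41.0 = 6.9 dB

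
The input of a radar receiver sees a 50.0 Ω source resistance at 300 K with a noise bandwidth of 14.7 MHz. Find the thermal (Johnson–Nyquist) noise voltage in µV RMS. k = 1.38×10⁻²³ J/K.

V_n = √(4kTRB)
4kTRB = 4 × 1.38×10⁻²³ × 300 × 5.00×10¹ × 1.47×10⁷ = 1.22×10⁻¹¹ V²
V_n = √(1.22×10⁻¹¹) = 3.49×10⁻⁶ V = 3.49 µV

3.49 µV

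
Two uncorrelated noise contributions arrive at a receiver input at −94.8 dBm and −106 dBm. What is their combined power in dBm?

−94.5 dBm

Convert to linear, add, convert back:
P₁ = 3.31×10⁻¹³ W, P₂ = 2.51×10⁻¹⁴ W
P_tot = 3.56×10⁻¹³ W → 10 log₁₀(P_tot / 10⁻³) = −94.5 dBm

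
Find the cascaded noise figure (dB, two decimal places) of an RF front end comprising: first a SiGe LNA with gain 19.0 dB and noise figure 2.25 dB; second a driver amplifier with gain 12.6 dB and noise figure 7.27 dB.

2.39 dB

Convert to linear (a loss of L dB is a gain of −L dB): F_i = 10^(NF_i/10), G_i = 10^(G_i,dB/10)
  Stage 1: F_1 = 10^(2.25/10) = 1.679, G_1 = 10^(19.0/10) = 79.43
  Stage 2: F_2 = 10^(7.27/10) = 5.333, G_2 = 10^(12.6/10) = 18.20
Friis cascade:
  F = 1.679 + (5.333 − 1)/79.43 = 1.733
NF = 10 log₁₀(1.733) = 2.39 dB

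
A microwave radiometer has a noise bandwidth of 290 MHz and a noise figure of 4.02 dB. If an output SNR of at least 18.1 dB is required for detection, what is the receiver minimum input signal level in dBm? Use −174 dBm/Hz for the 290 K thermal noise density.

−67.3 dBm

Sensitivity = −174 + 10 log₁₀(B) + NF + SNR_min
= −174 + 84.62 + 4.02 + 18.1
= −67.26 dBm → −67.3 dBm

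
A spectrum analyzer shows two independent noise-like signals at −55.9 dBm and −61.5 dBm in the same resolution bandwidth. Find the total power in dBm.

−54.8 dBm

Convert to linear, add, convert back:
P₁ = 2.57×10⁻⁹ W, P₂ = 7.08×10⁻¹⁰ W
P_tot = 3.28×10⁻⁹ W → 10 log₁₀(P_tot / 10⁻³) = −54.8 dBm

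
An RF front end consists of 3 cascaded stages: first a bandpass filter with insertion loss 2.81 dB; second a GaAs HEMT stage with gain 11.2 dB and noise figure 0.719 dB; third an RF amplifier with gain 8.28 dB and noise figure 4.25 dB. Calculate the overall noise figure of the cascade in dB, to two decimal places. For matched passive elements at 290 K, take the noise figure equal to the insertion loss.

Convert to linear (a loss of L dB is a gain of −L dB): F_i = 10^(NF_i/10), G_i = 10^(G_i,dB/10)
  Stage 1: F_1 = 10^(2.81/10) = 1.910, G_1 = 10^(−2.81/10) = 0.5236
  Stage 2: F_2 = 10^(0.719/10) = 1.180, G_2 = 10^(11.2/10) = 13.18
  Stage 3: F_3 = 10^(4.25/10) = 2.661, G_3 = 10^(8.28/10) = 6.730
Friis cascade:
  F = 1.910 + (1.180 − 1)/0.5236 + (2.661 − 1)/6.902 = 2.494
NF = 10 log₁₀(2.494) = 3.97 dB

3.97 dB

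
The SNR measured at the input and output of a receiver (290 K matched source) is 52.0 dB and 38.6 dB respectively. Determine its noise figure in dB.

NF (dB) = SNR_in(dB) − SNR_out(dB) when the source is at T₀
NF = 52.0 − 38.6 = 13.4 dB

13.4 dB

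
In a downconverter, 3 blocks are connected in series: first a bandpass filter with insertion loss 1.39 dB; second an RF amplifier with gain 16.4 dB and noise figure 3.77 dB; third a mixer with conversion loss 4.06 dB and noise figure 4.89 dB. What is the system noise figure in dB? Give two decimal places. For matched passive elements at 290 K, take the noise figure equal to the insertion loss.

5.25 dB

Convert to linear (a loss of L dB is a gain of −L dB): F_i = 10^(NF_i/10), G_i = 10^(G_i,dB/10)
  Stage 1: F_1 = 10^(1.39/10) = 1.377, G_1 = 10^(−1.39/10) = 0.7261
  Stage 2: F_2 = 10^(3.77/10) = 2.382, G_2 = 10^(16.4/10) = 43.65
  Stage 3: F_3 = 10^(4.89/10) = 3.083, G_3 = 10^(−4.06/10) = 0.3926
Friis cascade:
  F = 1.377 + (2.382 − 1)/0.7261 + (3.083 − 1)/31.70 = 3.347
NF = 10 log₁₀(3.347) = 5.25 dB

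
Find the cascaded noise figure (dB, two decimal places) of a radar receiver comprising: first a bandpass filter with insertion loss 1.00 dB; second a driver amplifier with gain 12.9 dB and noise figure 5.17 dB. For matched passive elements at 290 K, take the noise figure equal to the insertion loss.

6.17 dB

Convert to linear (a loss of L dB is a gain of −L dB): F_i = 10^(NF_i/10), G_i = 10^(G_i,dB/10)
  Stage 1: F_1 = 10^(1.00/10) = 1.259, G_1 = 10^(−1.00/10) = 0.7943
  Stage 2: F_2 = 10^(5.17/10) = 3.289, G_2 = 10^(12.9/10) = 19.50
Friis cascade:
  F = 1.259 + (3.289 − 1)/0.7943 = 4.140
NF = 10 log₁₀(4.140) = 6.17 dB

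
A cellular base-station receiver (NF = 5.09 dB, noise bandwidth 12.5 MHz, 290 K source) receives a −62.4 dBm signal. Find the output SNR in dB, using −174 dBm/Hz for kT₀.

Noise floor: N = −174 + 10 log₁₀(B) + NF
10 log₁₀(1.25×10⁷) = 70.97 dB
N = −174 + 70.97 + 5.09 = −97.94 dBm
SNR = P_sig − N = −62.4 − (−97.94) = 35.54 dB → 35.5 dB

35.5 dB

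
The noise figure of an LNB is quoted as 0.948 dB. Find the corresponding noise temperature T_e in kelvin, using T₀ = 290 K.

70.7 K

F = 10^(0.948/10) = 1.24394
T_e = (F − 1)·T₀ = (1.24394 − 1) × 290 = 70.7 K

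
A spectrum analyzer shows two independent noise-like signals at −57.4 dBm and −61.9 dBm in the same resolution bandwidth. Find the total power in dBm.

Convert to linear, add, convert back:
P₁ = 1.82×10⁻⁹ W, P₂ = 6.46×10⁻¹⁰ W
P_tot = 2.47×10⁻⁹ W → 10 log₁₀(P_tot / 10⁻³) = −56.1 dBm

−56.1 dBm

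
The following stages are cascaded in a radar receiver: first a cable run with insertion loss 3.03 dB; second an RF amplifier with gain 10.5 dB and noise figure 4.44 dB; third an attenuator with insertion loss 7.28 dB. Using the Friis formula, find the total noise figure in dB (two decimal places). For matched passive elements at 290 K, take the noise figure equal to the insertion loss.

8.04 dB

Convert to linear (a loss of L dB is a gain of −L dB): F_i = 10^(NF_i/10), G_i = 10^(G_i,dB/10)
  Stage 1: F_1 = 10^(3.03/10) = 2.009, G_1 = 10^(−3.03/10) = 0.4977
  Stage 2: F_2 = 10^(4.44/10) = 2.780, G_2 = 10^(10.5/10) = 11.22
  Stage 3: F_3 = 10^(7.28/10) = 5.346, G_3 = 10^(−7.28/10) = 0.1871
Friis cascade:
  F = 2.009 + (2.780 − 1)/0.4977 + (5.346 − 1)/5.585 = 6.363
NF = 10 log₁₀(6.363) = 8.04 dB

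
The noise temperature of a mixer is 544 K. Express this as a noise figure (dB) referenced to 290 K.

F = 1 + T_e/T₀ = 1 + 544/290 = 2.87586
NF = 10 log₁₀(2.87586) = 4.59 dB

4.59 dB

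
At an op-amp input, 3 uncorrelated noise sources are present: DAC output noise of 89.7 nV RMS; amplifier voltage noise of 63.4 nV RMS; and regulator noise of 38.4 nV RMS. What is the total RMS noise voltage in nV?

116 nV

Uncorrelated sources add in power (mean-square): V_tot = √(ΣV_i²)
V_tot = √[(8.97×10⁻⁸)² + (6.34×10⁻⁸)² + (3.84×10⁻⁸)²] = 1.16×10⁻⁷ V = 116 nV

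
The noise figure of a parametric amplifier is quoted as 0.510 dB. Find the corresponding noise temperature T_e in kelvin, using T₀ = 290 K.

F = 10^(0.510/10) = 1.1246
T_e = (F − 1)·T₀ = (1.1246 − 1) × 290 = 36.1 K

36.1 K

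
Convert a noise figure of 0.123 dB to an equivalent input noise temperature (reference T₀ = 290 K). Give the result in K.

F = 10^(0.123/10) = 1.02873
T_e = (F − 1)·T₀ = (1.02873 − 1) × 290 = 8.33 K

8.33 K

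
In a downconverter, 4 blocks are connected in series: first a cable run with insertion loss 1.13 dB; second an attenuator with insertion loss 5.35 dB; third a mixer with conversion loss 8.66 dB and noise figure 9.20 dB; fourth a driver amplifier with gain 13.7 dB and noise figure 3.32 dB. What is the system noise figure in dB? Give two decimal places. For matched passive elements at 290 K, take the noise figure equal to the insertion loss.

18.72 dB

Convert to linear (a loss of L dB is a gain of −L dB): F_i = 10^(NF_i/10), G_i = 10^(G_i,dB/10)
  Stage 1: F_1 = 10^(1.13/10) = 1.297, G_1 = 10^(−1.13/10) = 0.7709
  Stage 2: F_2 = 10^(5.35/10) = 3.428, G_2 = 10^(−5.35/10) = 0.2917
  Stage 3: F_3 = 10^(9.20/10) = 8.318, G_3 = 10^(−8.66/10) = 0.1361
  Stage 4: F_4 = 10^(3.32/10) = 2.148, G_4 = 10^(13.7/10) = 23.44
Friis cascade:
  F = 1.297 + (3.428 − 1)/0.7709 + (8.318 − 1)/0.2249 + (2.148 − 1)/0.03062 = 74.47
NF = 10 log₁₀(74.47) = 18.72 dB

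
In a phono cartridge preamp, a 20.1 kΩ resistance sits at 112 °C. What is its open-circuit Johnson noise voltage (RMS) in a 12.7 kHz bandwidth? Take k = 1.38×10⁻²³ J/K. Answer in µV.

2.33 µV

T = 112 °C + 273.15 = 385.15 K
V_n = √(4kTRB)
4kTRB = 4 × 1.38×10⁻²³ × 385.15 × 2.01×10⁴ × 1.27×10⁴ = 5.43×10⁻¹² V²
V_n = √(5.43×10⁻¹²) = 2.33×10⁻⁶ V = 2.33 µV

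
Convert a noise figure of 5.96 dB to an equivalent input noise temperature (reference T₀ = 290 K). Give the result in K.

F = 10^(5.96/10) = 3.94457
T_e = (F − 1)·T₀ = (3.94457 − 1) × 290 = 854 K

854 K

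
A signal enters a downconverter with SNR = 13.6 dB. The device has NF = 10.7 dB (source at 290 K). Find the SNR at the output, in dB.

By definition F = SNR_in/SNR_out, so in dB: SNR_out = SNR_in − NF
SNR_out = 13.6 − 10.7 = 2.9 dB

2.9 dB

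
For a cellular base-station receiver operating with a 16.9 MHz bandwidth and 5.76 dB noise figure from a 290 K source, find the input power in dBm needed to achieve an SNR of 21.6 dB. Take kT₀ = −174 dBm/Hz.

−74.4 dBm

Sensitivity = −174 + 10 log₁₀(B) + NF + SNR_min
= −174 + 72.28 + 5.76 + 21.6
= −74.36 dBm → −74.4 dBm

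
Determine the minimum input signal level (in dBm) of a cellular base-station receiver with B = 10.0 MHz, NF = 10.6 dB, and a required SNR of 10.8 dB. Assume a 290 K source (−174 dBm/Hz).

−82.6 dBm

Sensitivity = −174 + 10 log₁₀(B) + NF + SNR_min
= −174 + 70 + 10.6 + 10.8
= −82.6 dBm → −82.6 dBm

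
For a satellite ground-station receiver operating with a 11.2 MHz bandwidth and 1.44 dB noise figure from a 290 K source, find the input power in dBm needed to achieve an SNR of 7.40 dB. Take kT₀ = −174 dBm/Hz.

−94.7 dBm

Sensitivity = −174 + 10 log₁₀(B) + NF + SNR_min
= −174 + 70.49 + 1.44 + 7.40
= −94.67 dBm → −94.7 dBm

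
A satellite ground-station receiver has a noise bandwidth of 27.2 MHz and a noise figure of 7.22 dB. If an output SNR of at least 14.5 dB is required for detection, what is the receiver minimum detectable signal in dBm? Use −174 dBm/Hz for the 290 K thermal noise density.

−77.9 dBm

Sensitivity = −174 + 10 log₁₀(B) + NF + SNR_min
= −174 + 74.35 + 7.22 + 14.5
= −77.93 dBm → −77.9 dBm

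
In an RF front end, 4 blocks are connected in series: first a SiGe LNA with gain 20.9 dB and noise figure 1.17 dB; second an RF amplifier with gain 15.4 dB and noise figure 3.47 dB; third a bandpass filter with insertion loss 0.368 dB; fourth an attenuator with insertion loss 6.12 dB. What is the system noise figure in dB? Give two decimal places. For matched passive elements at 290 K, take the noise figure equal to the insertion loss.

1.21 dB

Convert to linear (a loss of L dB is a gain of −L dB): F_i = 10^(NF_i/10), G_i = 10^(G_i,dB/10)
  Stage 1: F_1 = 10^(1.17/10) = 1.309, G_1 = 10^(20.9/10) = 123.0
  Stage 2: F_2 = 10^(3.47/10) = 2.223, G_2 = 10^(15.4/10) = 34.67
  Stage 3: F_3 = 10^(0.368/10) = 1.088, G_3 = 10^(−0.368/10) = 0.9188
  Stage 4: F_4 = 10^(6.12/10) = 4.093, G_4 = 10^(−6.12/10) = 0.2443
Friis cascade:
  F = 1.309 + (2.223 − 1)/123.0 + (1.088 − 1)/4266 + (4.093 − 1)/3919 = 1.320
NF = 10 log₁₀(1.320) = 1.21 dB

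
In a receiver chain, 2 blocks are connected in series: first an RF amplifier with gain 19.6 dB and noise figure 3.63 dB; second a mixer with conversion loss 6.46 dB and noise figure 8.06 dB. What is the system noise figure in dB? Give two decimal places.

Convert to linear (a loss of L dB is a gain of −L dB): F_i = 10^(NF_i/10), G_i = 10^(G_i,dB/10)
  Stage 1: F_1 = 10^(3.63/10) = 2.307, G_1 = 10^(19.6/10) = 91.20
  Stage 2: F_2 = 10^(8.06/10) = 6.397, G_2 = 10^(−6.46/10) = 0.2259
Friis cascade:
  F = 2.307 + (6.397 − 1)/91.20 = 2.366
NF = 10 log₁₀(2.366) = 3.74 dB

3.74 dB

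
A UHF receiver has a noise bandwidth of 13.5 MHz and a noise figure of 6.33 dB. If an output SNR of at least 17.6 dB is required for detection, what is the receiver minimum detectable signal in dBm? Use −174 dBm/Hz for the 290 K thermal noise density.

Sensitivity = −174 + 10 log₁₀(B) + NF + SNR_min
= −174 + 71.3 + 6.33 + 17.6
= −78.77 dBm → −78.8 dBm

−78.8 dBm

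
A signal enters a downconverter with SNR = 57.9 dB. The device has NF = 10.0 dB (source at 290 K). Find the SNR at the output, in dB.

47.9 dB

By definition F = SNR_in/SNR_out, so in dB: SNR_out = SNR_in − NF
SNR_out = 57.9 − 10.0 = 47.9 dB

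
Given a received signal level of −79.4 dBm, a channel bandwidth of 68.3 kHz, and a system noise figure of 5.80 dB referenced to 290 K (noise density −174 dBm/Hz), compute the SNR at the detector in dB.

Noise floor: N = −174 + 10 log₁₀(B) + NF
10 log₁₀(6.83×10⁴) = 48.34 dB
N = −174 + 48.34 + 5.80 = −119.86 dBm
SNR = P_sig − N = −79.4 − (−119.86) = 40.46 dB → 40.5 dB

40.5 dB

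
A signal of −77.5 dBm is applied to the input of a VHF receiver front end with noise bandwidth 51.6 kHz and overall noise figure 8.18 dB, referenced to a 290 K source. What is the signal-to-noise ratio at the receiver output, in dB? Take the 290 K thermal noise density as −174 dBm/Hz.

Noise floor: N = −174 + 10 log₁₀(B) + NF
10 log₁₀(5.16×10⁴) = 47.13 dB
N = −174 + 47.13 + 8.18 = −118.69 dBm
SNR = P_sig − N = −77.5 − (−118.69) = 41.19 dB → 41.2 dB

41.2 dB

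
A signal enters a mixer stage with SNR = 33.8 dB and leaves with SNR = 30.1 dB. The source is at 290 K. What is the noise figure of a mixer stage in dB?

NF (dB) = SNR_in(dB) − SNR_out(dB) when the source is at T₀
NF = 33.8 − 30.1 = 3.7 dB

3.7 dB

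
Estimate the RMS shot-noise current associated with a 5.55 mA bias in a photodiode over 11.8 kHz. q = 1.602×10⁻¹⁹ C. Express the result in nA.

4.58 nA

I_n = √(2qI·B)
2qI·B = 2 × 1.602×10⁻¹⁹ × 5.55×10⁻³ × 1.18×10⁴ = 2.10×10⁻¹⁷ A²
I_n = √(2.10×10⁻¹⁷) = 4.58×10⁻⁹ A = 4.58 nA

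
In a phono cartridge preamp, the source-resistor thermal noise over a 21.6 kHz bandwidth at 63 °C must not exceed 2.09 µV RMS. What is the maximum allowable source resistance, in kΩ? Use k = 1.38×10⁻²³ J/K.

10.9 kΩ

T = 63 °C + 273.15 = 336.15 K
Johnson–Nyquist: V_n = √(4kTRB) ⇒ R = V_n² / (4kTB)
4kTB = 4 × 1.38×10⁻²³ × 336.15 × 2.16×10⁴ = 4.01×10⁻¹⁶
R = (2.09×10⁻⁶)² / 4.01×10⁻¹⁶ = 1.09×10⁴ Ω = 10.9 kΩ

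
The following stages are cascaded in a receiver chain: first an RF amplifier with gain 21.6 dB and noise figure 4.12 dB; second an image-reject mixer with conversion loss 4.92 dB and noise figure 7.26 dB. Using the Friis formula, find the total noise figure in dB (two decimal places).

4.17 dB

Convert to linear (a loss of L dB is a gain of −L dB): F_i = 10^(NF_i/10), G_i = 10^(G_i,dB/10)
  Stage 1: F_1 = 10^(4.12/10) = 2.582, G_1 = 10^(21.6/10) = 144.5
  Stage 2: F_2 = 10^(7.26/10) = 5.321, G_2 = 10^(−4.92/10) = 0.3221
Friis cascade:
  F = 2.582 + (5.321 − 1)/144.5 = 2.612
NF = 10 log₁₀(2.612) = 4.17 dB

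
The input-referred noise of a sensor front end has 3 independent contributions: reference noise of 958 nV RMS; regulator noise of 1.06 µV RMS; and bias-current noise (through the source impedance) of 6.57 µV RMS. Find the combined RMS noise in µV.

Uncorrelated sources add in power (mean-square): V_tot = √(ΣV_i²)
V_tot = √[(9.58×10⁻⁷)² + (1.06×10⁻⁶)² + (6.57×10⁻⁶)²] = 6.72×10⁻⁶ V = 6.72 µV

6.72 µV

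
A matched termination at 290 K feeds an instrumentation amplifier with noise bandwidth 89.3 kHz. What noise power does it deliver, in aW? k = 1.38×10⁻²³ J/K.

357 aW

P_n = kTB = 1.38×10⁻²³ × 290 × 8.93×10⁴ = 3.57×10⁻¹⁶ W = 357 aW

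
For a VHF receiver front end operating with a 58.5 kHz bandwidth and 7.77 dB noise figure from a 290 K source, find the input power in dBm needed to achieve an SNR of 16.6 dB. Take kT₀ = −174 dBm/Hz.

−102.0 dBm

Sensitivity = −174 + 10 log₁₀(B) + NF + SNR_min
= −174 + 47.67 + 7.77 + 16.6
= −101.96 dBm → −102.0 dBm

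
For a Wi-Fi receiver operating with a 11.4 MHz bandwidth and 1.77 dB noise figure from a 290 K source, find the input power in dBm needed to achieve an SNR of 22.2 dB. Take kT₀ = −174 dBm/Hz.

Sensitivity = −174 + 10 log₁₀(B) + NF + SNR_min
= −174 + 70.57 + 1.77 + 22.2
= −79.46 dBm → −79.5 dBm

−79.5 dBm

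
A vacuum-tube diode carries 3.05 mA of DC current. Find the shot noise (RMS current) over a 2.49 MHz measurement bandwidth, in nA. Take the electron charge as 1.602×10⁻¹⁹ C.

I_n = √(2qI·B)
2qI·B = 2 × 1.602×10⁻¹⁹ × 3.05×10⁻³ × 2.49×10⁶ = 2.43×10⁻¹⁵ A²
I_n = √(2.43×10⁻¹⁵) = 4.93×10⁻⁸ A = 49.3 nA

49.3 nA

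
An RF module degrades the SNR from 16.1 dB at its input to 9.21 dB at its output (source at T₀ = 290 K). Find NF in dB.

6.89 dB

NF (dB) = SNR_in(dB) − SNR_out(dB) when the source is at T₀
NF = 16.1 − 9.21 = 6.89 dB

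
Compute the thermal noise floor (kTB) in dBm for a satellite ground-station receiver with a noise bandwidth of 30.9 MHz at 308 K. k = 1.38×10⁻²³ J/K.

−98.8 dBm

P_n = kTB = 1.38×10⁻²³ × 308 × 3.09×10⁷ = 1.31×10⁻¹³ W
In dBm: 10 log₁₀(1.31×10⁻¹³ / 10⁻³) = −98.8 dBm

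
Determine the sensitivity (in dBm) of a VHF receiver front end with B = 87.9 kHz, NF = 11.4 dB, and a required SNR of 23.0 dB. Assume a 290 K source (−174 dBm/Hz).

Sensitivity = −174 + 10 log₁₀(B) + NF + SNR_min
= −174 + 49.44 + 11.4 + 23.0
= −90.16 dBm → −90.2 dBm

−90.2 dBm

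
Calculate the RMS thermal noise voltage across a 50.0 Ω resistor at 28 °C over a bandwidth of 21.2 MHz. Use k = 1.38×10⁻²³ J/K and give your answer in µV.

4.20 µV

T = 28 °C + 273.15 = 301.15 K
V_n = √(4kTRB)
4kTRB = 4 × 1.38×10⁻²³ × 301.15 × 5.00×10¹ × 2.12×10⁷ = 1.76×10⁻¹¹ V²
V_n = √(1.76×10⁻¹¹) = 4.20×10⁻⁶ V = 4.20 µV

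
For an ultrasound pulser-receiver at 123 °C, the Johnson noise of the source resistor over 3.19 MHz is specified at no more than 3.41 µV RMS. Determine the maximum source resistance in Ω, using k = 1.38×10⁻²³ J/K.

T = 123 °C + 273.15 = 396.15 K
Johnson–Nyquist: V_n = √(4kTRB) ⇒ R = V_n² / (4kTB)
4kTB = 4 × 1.38×10⁻²³ × 396.15 × 3.19×10⁶ = 6.98×10⁻¹⁴
R = (3.41×10⁻⁶)² / 6.98×10⁻¹⁴ = 1.67×10² Ω = 167 Ω

167 Ω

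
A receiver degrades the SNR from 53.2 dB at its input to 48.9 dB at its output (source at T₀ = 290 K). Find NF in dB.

4.3 dB

NF (dB) = SNR_in(dB) − SNR_out(dB) when the source is at T₀
NF = 53.2 − 48.9 = 4.3 dB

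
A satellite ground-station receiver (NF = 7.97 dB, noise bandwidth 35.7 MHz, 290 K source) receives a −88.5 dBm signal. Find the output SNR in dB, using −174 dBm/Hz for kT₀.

2.0 dB

Noise floor: N = −174 + 10 log₁₀(B) + NF
10 log₁₀(3.57×10⁷) = 75.53 dB
N = −174 + 75.53 + 7.97 = −90.50 dBm
SNR = P_sig − N = −88.5 − (−90.50) = 2.00 dB → 2.0 dB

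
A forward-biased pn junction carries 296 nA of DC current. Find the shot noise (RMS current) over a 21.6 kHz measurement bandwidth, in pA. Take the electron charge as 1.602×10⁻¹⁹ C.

45.3 pA

I_n = √(2qI·B)
2qI·B = 2 × 1.602×10⁻¹⁹ × 2.96×10⁻⁷ × 2.16×10⁴ = 2.05×10⁻²¹ A²
I_n = √(2.05×10⁻²¹) = 4.53×10⁻¹¹ A = 45.3 pA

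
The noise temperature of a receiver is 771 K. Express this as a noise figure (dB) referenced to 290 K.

F = 1 + T_e/T₀ = 1 + 771/290 = 3.65862
NF = 10 log₁₀(3.65862) = 5.63 dB

5.63 dB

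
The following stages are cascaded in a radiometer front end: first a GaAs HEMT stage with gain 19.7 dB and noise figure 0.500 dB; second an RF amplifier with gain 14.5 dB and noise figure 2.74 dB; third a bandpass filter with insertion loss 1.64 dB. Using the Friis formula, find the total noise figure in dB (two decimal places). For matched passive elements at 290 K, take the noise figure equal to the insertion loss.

Convert to linear (a loss of L dB is a gain of −L dB): F_i = 10^(NF_i/10), G_i = 10^(G_i,dB/10)
  Stage 1: F_1 = 10^(0.500/10) = 1.122, G_1 = 10^(19.7/10) = 93.33
  Stage 2: F_2 = 10^(2.74/10) = 1.879, G_2 = 10^(14.5/10) = 28.18
  Stage 3: F_3 = 10^(1.64/10) = 1.459, G_3 = 10^(−1.64/10) = 0.6855
Friis cascade:
  F = 1.122 + (1.879 − 1)/93.33 + (1.459 − 1)/2630 = 1.132
NF = 10 log₁₀(1.132) = 0.54 dB

0.54 dB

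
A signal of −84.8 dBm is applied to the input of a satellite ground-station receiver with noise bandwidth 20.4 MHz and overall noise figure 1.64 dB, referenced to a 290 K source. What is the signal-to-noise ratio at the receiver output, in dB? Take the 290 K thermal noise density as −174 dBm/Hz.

Noise floor: N = −174 + 10 log₁₀(B) + NF
10 log₁₀(2.04×10⁷) = 73.1 dB
N = −174 + 73.1 + 1.64 = −99.26 dBm
SNR = P_sig − N = −84.8 − (−99.26) = 14.46 dB → 14.5 dB

14.5 dB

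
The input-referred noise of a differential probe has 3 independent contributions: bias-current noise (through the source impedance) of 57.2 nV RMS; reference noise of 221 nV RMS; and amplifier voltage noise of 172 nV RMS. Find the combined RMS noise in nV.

286 nV

Uncorrelated sources add in power (mean-square): V_tot = √(ΣV_i²)
V_tot = √[(5.72×10⁻⁸)² + (2.21×10⁻⁷)² + (1.72×10⁻⁷)²] = 2.86×10⁻⁷ V = 286 nV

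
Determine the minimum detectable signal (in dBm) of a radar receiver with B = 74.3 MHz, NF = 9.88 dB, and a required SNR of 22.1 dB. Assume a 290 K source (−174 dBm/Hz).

−63.3 dBm

Sensitivity = −174 + 10 log₁₀(B) + NF + SNR_min
= −174 + 78.71 + 9.88 + 22.1
= −63.31 dBm → −63.3 dBm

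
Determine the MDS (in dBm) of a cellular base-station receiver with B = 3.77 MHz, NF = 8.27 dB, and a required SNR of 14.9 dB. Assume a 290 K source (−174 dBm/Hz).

−85.1 dBm

Sensitivity = −174 + 10 log₁₀(B) + NF + SNR_min
= −174 + 65.76 + 8.27 + 14.9
= −85.07 dBm → −85.1 dBm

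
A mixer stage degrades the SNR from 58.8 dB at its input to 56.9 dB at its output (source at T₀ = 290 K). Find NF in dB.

NF (dB) = SNR_in(dB) − SNR_out(dB) when the source is at T₀
NF = 58.8 − 56.9 = 1.9 dB

1.9 dB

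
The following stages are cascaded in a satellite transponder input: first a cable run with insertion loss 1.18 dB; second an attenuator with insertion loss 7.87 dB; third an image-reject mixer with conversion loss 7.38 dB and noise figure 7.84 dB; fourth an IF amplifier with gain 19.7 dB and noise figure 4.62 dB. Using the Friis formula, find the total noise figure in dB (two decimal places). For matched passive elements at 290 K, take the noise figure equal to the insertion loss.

21.21 dB

Convert to linear (a loss of L dB is a gain of −L dB): F_i = 10^(NF_i/10), G_i = 10^(G_i,dB/10)
  Stage 1: F_1 = 10^(1.18/10) = 1.312, G_1 = 10^(−1.18/10) = 0.7621
  Stage 2: F_2 = 10^(7.87/10) = 6.124, G_2 = 10^(−7.87/10) = 0.1633
  Stage 3: F_3 = 10^(7.84/10) = 6.081, G_3 = 10^(−7.38/10) = 0.1828
  Stage 4: F_4 = 10^(4.62/10) = 2.897, G_4 = 10^(19.7/10) = 93.33
Friis cascade:
  F = 1.312 + (6.124 − 1)/0.7621 + (6.081 − 1)/0.1245 + (2.897 − 1)/0.02275 = 132.3
NF = 10 log₁₀(132.3) = 21.21 dB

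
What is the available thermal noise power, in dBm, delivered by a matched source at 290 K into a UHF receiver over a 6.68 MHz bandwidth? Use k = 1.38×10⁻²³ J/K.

−105.7 dBm

P_n = kTB = 1.38×10⁻²³ × 290 × 6.68×10⁶ = 2.67×10⁻¹⁴ W
In dBm: 10 log₁₀(2.67×10⁻¹⁴ / 10⁻³) = −105.7 dBm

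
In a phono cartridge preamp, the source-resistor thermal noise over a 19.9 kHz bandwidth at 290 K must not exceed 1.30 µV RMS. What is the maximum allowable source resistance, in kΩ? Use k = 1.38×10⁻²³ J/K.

5.31 kΩ

Johnson–Nyquist: V_n = √(4kTRB) ⇒ R = V_n² / (4kTB)
4kTB = 4 × 1.38×10⁻²³ × 290 × 1.99×10⁴ = 3.19×10⁻¹⁶
R = (1.30×10⁻⁶)² / 3.19×10⁻¹⁶ = 5.31×10³ Ω = 5.31 kΩ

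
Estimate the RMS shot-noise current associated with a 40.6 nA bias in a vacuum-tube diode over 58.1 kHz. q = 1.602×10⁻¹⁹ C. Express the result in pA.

27.5 pA

I_n = √(2qI·B)
2qI·B = 2 × 1.602×10⁻¹⁹ × 4.06×10⁻⁸ × 5.81×10⁴ = 7.56×10⁻²² A²
I_n = √(7.56×10⁻²²) = 2.75×10⁻¹¹ A = 27.5 pA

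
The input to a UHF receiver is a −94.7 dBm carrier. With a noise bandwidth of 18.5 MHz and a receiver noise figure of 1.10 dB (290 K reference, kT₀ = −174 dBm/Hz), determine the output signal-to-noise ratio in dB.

5.5 dB

Noise floor: N = −174 + 10 log₁₀(B) + NF
10 log₁₀(1.85×10⁷) = 72.67 dB
N = −174 + 72.67 + 1.10 = −100.23 dBm
SNR = P_sig − N = −94.7 − (−100.23) = 5.53 dB → 5.5 dB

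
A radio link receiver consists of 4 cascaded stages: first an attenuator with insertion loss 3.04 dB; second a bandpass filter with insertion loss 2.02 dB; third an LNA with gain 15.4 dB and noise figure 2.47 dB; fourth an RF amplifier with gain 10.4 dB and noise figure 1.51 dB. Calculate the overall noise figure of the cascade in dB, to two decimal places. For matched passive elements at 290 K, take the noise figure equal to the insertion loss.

Convert to linear (a loss of L dB is a gain of −L dB): F_i = 10^(NF_i/10), G_i = 10^(G_i,dB/10)
  Stage 1: F_1 = 10^(3.04/10) = 2.014, G_1 = 10^(−3.04/10) = 0.4966
  Stage 2: F_2 = 10^(2.02/10) = 1.592, G_2 = 10^(−2.02/10) = 0.6281
  Stage 3: F_3 = 10^(2.47/10) = 1.766, G_3 = 10^(15.4/10) = 34.67
  Stage 4: F_4 = 10^(1.51/10) = 1.416, G_4 = 10^(10.4/10) = 10.96
Friis cascade:
  F = 2.014 + (1.592 − 1)/0.4966 + (1.766 − 1)/0.3119 + (1.416 − 1)/10.81 = 5.701
NF = 10 log₁₀(5.701) = 7.56 dB

7.56 dB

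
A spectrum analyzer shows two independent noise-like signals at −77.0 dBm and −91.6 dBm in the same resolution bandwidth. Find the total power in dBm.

Convert to linear, add, convert back:
P₁ = 2.00×10⁻¹¹ W, P₂ = 6.92×10⁻¹³ W
P_tot = 2.06×10⁻¹¹ W → 10 log₁₀(P_tot / 10⁻³) = −76.9 dBm

−76.9 dBm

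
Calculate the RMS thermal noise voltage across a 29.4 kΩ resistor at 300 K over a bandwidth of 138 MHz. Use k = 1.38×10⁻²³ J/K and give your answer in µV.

V_n = √(4kTRB)
4kTRB = 4 × 1.38×10⁻²³ × 300 × 2.94×10⁴ × 1.38×10⁸ = 6.72×10⁻⁸ V²
V_n = √(6.72×10⁻⁸) = 2.59×10⁻⁴ V = 259 µV

259 µV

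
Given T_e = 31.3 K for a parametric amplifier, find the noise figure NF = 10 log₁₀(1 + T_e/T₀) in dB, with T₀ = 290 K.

0.445 dB

F = 1 + T_e/T₀ = 1 + 31.3/290 = 1.10793
NF = 10 log₁₀(1.10793) = 0.445 dB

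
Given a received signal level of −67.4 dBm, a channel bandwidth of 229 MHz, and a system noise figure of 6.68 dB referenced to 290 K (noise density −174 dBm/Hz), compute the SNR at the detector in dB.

16.3 dB

Noise floor: N = −174 + 10 log₁₀(B) + NF
10 log₁₀(2.29×10⁸) = 83.6 dB
N = −174 + 83.6 + 6.68 = −83.72 dBm
SNR = P_sig − N = −67.4 − (−83.72) = 16.32 dB → 16.3 dB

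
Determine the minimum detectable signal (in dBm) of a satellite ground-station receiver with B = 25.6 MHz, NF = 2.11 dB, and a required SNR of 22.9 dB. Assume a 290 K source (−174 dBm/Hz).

Sensitivity = −174 + 10 log₁₀(B) + NF + SNR_min
= −174 + 74.08 + 2.11 + 22.9
= −74.91 dBm → −74.9 dBm

−74.9 dBm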